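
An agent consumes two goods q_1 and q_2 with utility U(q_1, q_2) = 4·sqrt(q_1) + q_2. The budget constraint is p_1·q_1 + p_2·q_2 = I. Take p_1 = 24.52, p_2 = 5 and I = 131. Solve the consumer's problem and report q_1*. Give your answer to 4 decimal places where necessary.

q_1* = 0.1663

Set MRS = p_1/p_2: 2·q_1^(−1/2) = p_1/p_2.
Thus q_1* = (2·p_2/p_1)² — independent of I — with the rest of income spent on q_2.
Plugging in: q_1* = (2·5/24.52)² = 0.1663.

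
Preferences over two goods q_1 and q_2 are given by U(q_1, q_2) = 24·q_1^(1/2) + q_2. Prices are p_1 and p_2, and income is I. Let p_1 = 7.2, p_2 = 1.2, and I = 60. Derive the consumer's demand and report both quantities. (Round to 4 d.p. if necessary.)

Thus q_1* = (12·p_2/p_1)² — independent of I — with the rest of income spent on q_2.
Plugging in: q_1* = (12·1.2/7.2)² = 4, q_2* = 26.

q_1* = 4, q_2* = 26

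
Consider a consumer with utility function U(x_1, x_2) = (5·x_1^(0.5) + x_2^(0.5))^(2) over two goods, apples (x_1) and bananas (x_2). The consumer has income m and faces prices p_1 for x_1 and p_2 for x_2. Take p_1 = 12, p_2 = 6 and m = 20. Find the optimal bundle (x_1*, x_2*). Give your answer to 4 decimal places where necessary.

MRS = MU_x_1/MU_x_2 = 5·(x_2/x_1)^(0.5). Set equal to p_1/p_2.
Solve for the ratio: x_2/x_1 = [(1/5)·p_1/p_2]^(2).
Substitute x_2 = (x_2/x_1)·x_1 into the budget: x_1* = m/(p_1 + p_2·(x_2/x_1)).
Numerically x_2/x_1 = 0.16, so x_1* = 20/(12 + 6·0.16) = 1.5432 and x_2* = 0.16·1.5432 = 0.2469.

x_1* = 1.5432, x_2* = 0.2469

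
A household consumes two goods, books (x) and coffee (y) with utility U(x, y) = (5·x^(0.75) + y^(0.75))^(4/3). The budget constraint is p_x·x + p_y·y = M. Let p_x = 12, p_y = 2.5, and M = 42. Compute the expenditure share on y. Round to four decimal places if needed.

MU_x ∝ 5·x^(-0.25), MU_y ∝ y^(-0.25), so MRS = 5·(y/x)^(0.25) = p_x/p_y.
Hence y/x = ((1/5)·p_x/p_y)^(1/(0.25)), i.e. raised to the 4 power.
Substitute y = (y/x)·x into the budget: x* = M/(p_x + p_y·(y/x)).
Numerically y/x = 0.849347, so x* = 42/(12 + 2.5·0.849347) = 2.9738 and y* = 0.849347·2.9738 = 2.5258.
Expenditure on y: 2.5·2.5258 = 6.3145; share = 0.1503.

share on y = 0.1503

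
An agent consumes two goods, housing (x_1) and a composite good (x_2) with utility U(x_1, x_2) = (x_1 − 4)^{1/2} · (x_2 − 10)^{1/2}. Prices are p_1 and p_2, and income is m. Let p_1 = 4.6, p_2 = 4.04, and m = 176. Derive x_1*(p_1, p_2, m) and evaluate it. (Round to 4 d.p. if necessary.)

x_1* = 16.7391

This is Cobb-Douglas in (x_1−4, x_2−10): tangency gives 0.5·p_2·(x_2−10) = 0.5·p_1·(x_1−4).
Substituting into the budget: x_1* = 4 + 0.5·(m − 4·p_1 − 10·p_2)/p_1, and x_2* = 10 + 0.5·(…)/p_2.
Discretionary income = 176 − 4·4.6 − 10·4.04 = 117.2; x_1* = 4 + 0.5·117.2/4.6 = 16.7391.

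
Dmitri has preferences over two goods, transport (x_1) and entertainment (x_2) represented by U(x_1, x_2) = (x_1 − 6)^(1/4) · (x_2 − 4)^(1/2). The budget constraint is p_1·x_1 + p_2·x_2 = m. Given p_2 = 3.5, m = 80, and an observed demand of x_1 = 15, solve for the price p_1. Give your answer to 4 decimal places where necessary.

MRS = (1/2)·(x_2−4)/(x_1−6). Tangency with p_1/p_2 gives x_2−4 = 2·(p_1/p_2)·(x_1−6).
After buying the subsistence bundle (6, 4), a share 1/3 of the remaining income goes to x_1: x_1* = 6 + 1/3·(m − 6p_1 − 4p_2)/p_1.
Set x_1* = 15 in the demand function and solve for p_1: p_1 = 2.

p_1 = 2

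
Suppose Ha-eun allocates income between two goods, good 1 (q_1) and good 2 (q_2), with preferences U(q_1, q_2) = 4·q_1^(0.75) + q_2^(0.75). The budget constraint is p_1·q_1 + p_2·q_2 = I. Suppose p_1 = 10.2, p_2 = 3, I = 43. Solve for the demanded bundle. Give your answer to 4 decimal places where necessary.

MRS = MU_q_1/MU_q_2 = 4·(q_2/q_1)^(0.25). Set equal to p_1/p_2.
Hence q_2/q_1 = ((1/4)·p_1/p_2)^(1/(0.25)), i.e. raised to the 4 power.
Substitute q_2 = (q_2/q_1)·q_1 into the budget: q_1* = I/(p_1 + p_2·(q_2/q_1)).
Numerically q_2/q_1 = 0.522006, so q_1* = 43/(10.2 + 3·0.522006) = 3.6546 and q_2* = 0.522006·3.6546 = 1.9077.

q_1* = 3.6546, q_2* = 1.9077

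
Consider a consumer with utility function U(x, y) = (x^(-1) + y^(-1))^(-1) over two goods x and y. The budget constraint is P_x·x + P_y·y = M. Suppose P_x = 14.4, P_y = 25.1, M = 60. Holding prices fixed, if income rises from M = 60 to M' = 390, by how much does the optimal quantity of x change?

From the CES first-order condition, (y/x)^(2) = P_x/P_y.
Solve for the ratio: y/x = [P_x/P_y]^(0.5).
With the ratio pinned down, the budget gives x* = M/(P_x + P_y·(y/x)) and y* = (y/x)·x*.
Numerically y/x = 0.757433, so x* = 60/(14.4 + 25.1·0.757433) = 1.7958.
At M' = 390: x* = 11.6726. Change: 11.6726 − 1.7958 = 9.8768.

Δx* = 9.8768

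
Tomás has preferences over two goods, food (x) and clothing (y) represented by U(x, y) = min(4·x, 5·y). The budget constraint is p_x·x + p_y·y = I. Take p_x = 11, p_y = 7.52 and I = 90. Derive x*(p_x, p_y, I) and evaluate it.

With perfect complements, no substitution: consume in ratio x:y = 5:4.
Budget: p_x·x + p_y·(4/5)·x = I, so (5·p_x + 4·p_y)·x = 5·I.
Demand: x*(p_x,p_y,I) = 5·I/(5·p_x + 4·p_y), y* = 4·I/(5·p_x + 4·p_y).
Here 5·11 + 4·7.52 = 85.08, giving x* = 5.2891.

x* = 5.2891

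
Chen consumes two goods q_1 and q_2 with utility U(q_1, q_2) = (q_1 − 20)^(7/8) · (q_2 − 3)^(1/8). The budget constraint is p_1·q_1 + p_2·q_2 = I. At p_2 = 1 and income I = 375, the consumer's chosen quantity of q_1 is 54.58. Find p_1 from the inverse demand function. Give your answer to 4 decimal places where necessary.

Let q_1' = q_1−20, q_2' = q_2−3. MRS = 7·q_2'/q_1' = p_1/p_2.
After buying the subsistence bundle (20, 3), a share 0.875 of the remaining income goes to q_1: q_1* = 20 + 0.875·(I − 20p_1 − 3p_2)/p_1.
Set q_1* = 54.58 in the demand function and solve for p_1: p_1 = 6.25.

p_1 = 6.25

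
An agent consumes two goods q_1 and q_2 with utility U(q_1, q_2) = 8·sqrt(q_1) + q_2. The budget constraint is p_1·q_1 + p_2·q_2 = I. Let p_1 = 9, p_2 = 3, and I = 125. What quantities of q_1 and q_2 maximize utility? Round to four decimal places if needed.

Utility is quasi-linear in q_2; the FOC for q_1 is 4/√q_1 = p_1/p_2.
Solve: √q_1 = 4·p_2/p_1, so q_1*(p_1,p_2) = (4·p_2/p_1)², and q_2* = (I − p_1·q_1*)/p_2.
Plugging in: q_1* = (4·3/9)² = 1.7778, q_2* = 36.3333.

q_1* = 1.7778, q_2* = 36.3333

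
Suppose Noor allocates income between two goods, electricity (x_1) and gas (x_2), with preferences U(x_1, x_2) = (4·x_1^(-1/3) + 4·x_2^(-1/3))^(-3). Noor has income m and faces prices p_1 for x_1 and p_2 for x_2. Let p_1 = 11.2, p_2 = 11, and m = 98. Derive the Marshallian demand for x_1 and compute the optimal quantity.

x_1* = 4.3849

MU_x_1 ∝ 4·x_1^(-4/3), MU_x_2 ∝ 4·x_2^(-4/3), so MRS = (x_2/x_1)^(4/3) = p_1/p_2.
Hence x_2/x_1 = (p_1/p_2)^(1/(4/3)), i.e. raised to the 0.75 power.
Substitute x_2 = (x_2/x_1)·x_1 into the budget: x_1* = m/(p_1 + p_2·(x_2/x_1)).
Numerically x_2/x_1 = 1.013606, so x_1* = 98/(11.2 + 11·1.013606) = 4.3849.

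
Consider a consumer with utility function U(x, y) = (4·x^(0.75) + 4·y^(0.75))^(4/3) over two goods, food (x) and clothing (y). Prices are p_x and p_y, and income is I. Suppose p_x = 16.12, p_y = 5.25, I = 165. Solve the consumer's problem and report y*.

y* = 30.3791

Numerically y/x = 88.883866, so x* = 165/(16.12 + 5.25·88.883866) = 0.3418 and y* = 88.883866·0.3418 = 30.3791.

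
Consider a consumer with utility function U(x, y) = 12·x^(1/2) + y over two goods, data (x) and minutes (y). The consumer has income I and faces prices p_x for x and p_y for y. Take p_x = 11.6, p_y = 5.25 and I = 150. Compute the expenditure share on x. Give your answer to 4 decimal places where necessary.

share on x = 0.5703

Utility is quasi-linear in y; the FOC for x is 6/√x = p_x/p_y.
Solve: √x = 6·p_y/p_x, so x*(p_x,p_y) = (6·p_y/p_x)², and y* = (I − p_x·x*)/p_y.
Plugging in: x* = (6·5.25/11.6)² = 7.374, y* = 12.2783.
Expenditure on x: 11.6·7.374 = 85.5388; share = 0.5703.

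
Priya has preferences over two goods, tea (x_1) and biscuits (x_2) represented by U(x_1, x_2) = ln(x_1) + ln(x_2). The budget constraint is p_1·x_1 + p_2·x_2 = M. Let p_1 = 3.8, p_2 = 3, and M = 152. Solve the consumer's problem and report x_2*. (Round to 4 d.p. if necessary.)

x_2* = 25.3333

The MRS is x_2/x_1. Set MRS = p_1/p_2.
Rearranging, p_2·x_2 = p_1·x_1. Substituting into the budget gives p_1·x_1·(1 + 1) = M.
Demand: x_1*(p_1,p_2,M) = 0.5·M/p_1 and x_2* = 0.5·M/p_2.
At p_1=3.8, p_2=3, M=152: x_2* = 0.5·152/3 = 25.3333.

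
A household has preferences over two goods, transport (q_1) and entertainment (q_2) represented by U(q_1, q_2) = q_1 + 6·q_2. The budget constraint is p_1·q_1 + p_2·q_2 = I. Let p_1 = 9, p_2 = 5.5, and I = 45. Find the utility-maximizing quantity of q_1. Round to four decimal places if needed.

Linear utility — the consumer picks whichever good has higher MU/price: 1/9 = 0.1111 vs 6/5.5 = 1.0909.
q_2 gives more utility per dollar, so spend all income on q_2: q_2* = I/p_2, q_1* = 0.
Numerically: q_1* = 0, q_2* = 8.1818.

q_1* = 0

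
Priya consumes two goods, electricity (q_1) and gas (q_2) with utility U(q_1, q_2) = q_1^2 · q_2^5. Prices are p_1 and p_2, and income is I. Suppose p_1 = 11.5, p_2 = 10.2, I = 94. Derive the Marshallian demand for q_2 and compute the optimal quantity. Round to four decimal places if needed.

Demand: q_1*(p_1,p_2,I) = 2/7·I/p_1 and q_2* = 5/7·I/p_2.
At p_1=11.5, p_2=10.2, I=94: q_2* = 5/7·94/10.2 = 6.5826.

q_2* = 6.5826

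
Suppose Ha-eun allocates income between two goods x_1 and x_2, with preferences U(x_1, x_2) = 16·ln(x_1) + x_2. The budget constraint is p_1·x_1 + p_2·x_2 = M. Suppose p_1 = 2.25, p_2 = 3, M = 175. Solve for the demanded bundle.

Set MRS = p_1/p_2: (16/x_1)/1 = p_1/p_2.
So x_1*(p_1,p_2) = 16·p_2/p_1, independent of income; and x_2* = (M − 16·p_2)/p_2.
At the given prices: x_1* = 16·3/2.25 = 21.3333, and x_2* = 42.3333.

x_1* = 21.3333, x_2* = 42.3333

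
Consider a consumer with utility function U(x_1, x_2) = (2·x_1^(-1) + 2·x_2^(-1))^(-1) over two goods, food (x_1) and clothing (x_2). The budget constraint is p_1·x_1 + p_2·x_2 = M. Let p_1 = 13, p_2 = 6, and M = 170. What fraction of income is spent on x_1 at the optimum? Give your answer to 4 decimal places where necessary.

share on x_1 = 0.5955

Numerically x_2/x_1 = 1.47196, so x_1* = 170/(13 + 6·1.47196) = 7.7868 and x_2* = 1.47196·7.7868 = 11.4619.
Expenditure on x_1: 13·7.7868 = 101.2287; share = 0.5955.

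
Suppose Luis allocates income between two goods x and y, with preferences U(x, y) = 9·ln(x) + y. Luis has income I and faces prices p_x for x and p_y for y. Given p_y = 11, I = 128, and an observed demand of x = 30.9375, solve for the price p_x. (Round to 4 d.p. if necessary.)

p_x = 3.2

MU_x = 9/x, MU_y = 1. Tangency: 9/x = p_x/p_y.
So x*(p_x,p_y) = 9·p_y/p_x, independent of income; and y* = (I − 9·p_y)/p_y.
Set x* = 30.9375 in the demand function and solve for p_x: p_x = 3.2.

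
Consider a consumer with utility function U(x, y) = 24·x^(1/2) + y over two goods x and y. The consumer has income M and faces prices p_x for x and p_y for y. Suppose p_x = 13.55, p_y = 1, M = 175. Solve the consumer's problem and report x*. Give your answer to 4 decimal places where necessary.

Utility is quasi-linear in y; the FOC for x is 12/√x = p_x/p_y.
Solve: √x = 12·p_y/p_x, so x*(p_x,p_y) = (12·p_y/p_x)², and y* = (M − p_x·x*)/p_y.
Plugging in: x* = (12·1/13.55)² = 0.7843.

x* = 0.7843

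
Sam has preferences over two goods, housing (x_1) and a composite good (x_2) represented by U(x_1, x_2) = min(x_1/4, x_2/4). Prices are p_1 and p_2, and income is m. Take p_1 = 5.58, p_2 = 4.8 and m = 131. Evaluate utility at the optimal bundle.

Here 4·5.58 + 4·4.8 = 41.52, giving x_1* = 12.6204 and x_2* = 12.6204.
Utility at the optimum: U(12.6204, 12.6204) = 3.1551.

V = 3.1551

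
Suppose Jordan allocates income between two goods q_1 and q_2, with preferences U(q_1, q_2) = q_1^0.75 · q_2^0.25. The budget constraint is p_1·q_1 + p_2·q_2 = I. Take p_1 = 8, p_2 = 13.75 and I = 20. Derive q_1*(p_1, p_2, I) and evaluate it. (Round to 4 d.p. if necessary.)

q_1* = 1.875

The MRS is 3·q_2/q_1. Set MRS = p_1/p_2.
So 0.75·p_2·q_2 = 0.25·p_1·q_1; combined with the budget, a share 0.75 of income goes to q_1.
Demand: q_1*(p_1,p_2,I) = 0.75·I/p_1 and q_2* = 0.25·I/p_2.
At p_1=8, p_2=13.75, I=20: q_1* = 0.75·20/8 = 1.875.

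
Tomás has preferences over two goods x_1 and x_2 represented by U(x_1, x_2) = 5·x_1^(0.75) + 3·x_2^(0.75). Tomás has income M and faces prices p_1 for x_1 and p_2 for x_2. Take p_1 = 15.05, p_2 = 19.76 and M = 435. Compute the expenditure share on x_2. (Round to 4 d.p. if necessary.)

share on x_2 = 0.0542

Substitute x_2 = (x_2/x_1)·x_1 into the budget: x_1* = M/(p_1 + p_2·(x_2/x_1)).
Numerically x_2/x_1 = 0.043612, so x_1* = 435/(15.05 + 19.76·0.043612) = 27.3383 and x_2* = 0.043612·27.3383 = 1.1923.
Expenditure on x_2: 19.76·1.1923 = 23.5592; share = 0.0542.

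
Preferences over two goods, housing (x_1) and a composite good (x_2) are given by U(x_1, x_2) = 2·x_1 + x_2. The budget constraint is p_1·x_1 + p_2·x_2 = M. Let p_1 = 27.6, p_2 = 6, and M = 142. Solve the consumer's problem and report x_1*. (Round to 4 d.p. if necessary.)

x_1* = 0

Perfect substitutes: compare marginal utility per dollar. 2/p_1 vs 1/p_2 → 0.0725 vs 0.1667.
x_2 gives more utility per dollar, so spend all income on x_2: x_2* = M/p_2, x_1* = 0.
Numerically: x_1* = 0, x_2* = 23.6667.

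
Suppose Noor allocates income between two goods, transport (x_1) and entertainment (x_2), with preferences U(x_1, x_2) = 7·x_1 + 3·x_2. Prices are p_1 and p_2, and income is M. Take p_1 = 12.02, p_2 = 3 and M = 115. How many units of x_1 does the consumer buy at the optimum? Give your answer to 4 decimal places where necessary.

x_1* = 0

x_2 gives more utility per dollar, so spend all income on x_2: x_2* = M/p_2, x_1* = 0.
Numerically: x_1* = 0, x_2* = 38.3333.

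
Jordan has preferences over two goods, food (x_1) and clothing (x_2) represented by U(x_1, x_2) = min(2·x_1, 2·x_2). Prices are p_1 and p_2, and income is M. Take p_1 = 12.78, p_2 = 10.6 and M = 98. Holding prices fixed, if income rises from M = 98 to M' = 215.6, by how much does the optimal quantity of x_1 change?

Demand: x_1*(p_1,p_2,M) = 2·M/(2·p_1 + 2·p_2), x_2* = 2·M/(2·p_1 + 2·p_2).
Here 2·12.78 + 2·10.6 = 46.76, giving x_1* = 4.1916.
At M' = 215.6: x_1* = 9.2216. Change: 9.2216 − 4.1916 = 5.0299.

Δx_1* = 5.0299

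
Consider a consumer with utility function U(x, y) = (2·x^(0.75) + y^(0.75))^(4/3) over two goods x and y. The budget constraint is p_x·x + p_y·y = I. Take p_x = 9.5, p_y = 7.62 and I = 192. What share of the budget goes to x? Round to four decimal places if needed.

Substitute y = (y/x)·x into the budget: x* = I/(p_x + p_y·(y/x)).
Numerically y/x = 0.150992, so x* = 192/(9.5 + 7.62·0.150992) = 18.0272 and y* = 0.150992·18.0272 = 2.722.
Expenditure on x: 9.5·18.0272 = 171.2586; share = 0.892.

share on x = 0.892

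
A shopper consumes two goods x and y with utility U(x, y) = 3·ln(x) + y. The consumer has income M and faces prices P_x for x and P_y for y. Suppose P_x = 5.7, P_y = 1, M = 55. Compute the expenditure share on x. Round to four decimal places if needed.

share on x = 0.0545

So x*(P_x,P_y) = 3·P_y/P_x, independent of income; and y* = (M − 3·P_y)/P_y.
At the given prices: x* = 3·1/5.7 = 0.5263, and y* = 52.
Expenditure on x: 5.7·0.5263 = 3; share = 0.0545.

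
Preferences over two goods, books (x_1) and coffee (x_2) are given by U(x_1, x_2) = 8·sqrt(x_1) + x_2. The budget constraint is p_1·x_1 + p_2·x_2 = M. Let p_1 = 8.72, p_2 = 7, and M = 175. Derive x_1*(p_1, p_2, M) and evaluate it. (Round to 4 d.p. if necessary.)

MU_x_1 = 4/√x_1, MU_x_2 = 1. Tangency: 4/√x_1 = p_1/p_2.
Thus x_1* = (4·p_2/p_1)² — independent of M — with the rest of income spent on x_2.
Plugging in: x_1* = (4·7/8.72)² = 10.3106.

x_1* = 10.3106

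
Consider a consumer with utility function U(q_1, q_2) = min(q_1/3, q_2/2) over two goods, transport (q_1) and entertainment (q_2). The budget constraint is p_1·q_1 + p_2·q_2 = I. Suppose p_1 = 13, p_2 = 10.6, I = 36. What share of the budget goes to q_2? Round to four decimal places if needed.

share on q_2 = 0.3522

Leontief preferences: the optimum is at the kink where q_1/3 = q_2/2, i.e. q_2 = (2/3)·q_1.
Budget: p_1·q_1 + p_2·(2/3)·q_1 = I, so (3·p_1 + 2·p_2)·q_1 = 3·I.
Demand: q_1*(p_1,p_2,I) = 3·I/(3·p_1 + 2·p_2), q_2* = 2·I/(3·p_1 + 2·p_2).
Here 3·13 + 2·10.6 = 60.2, giving q_1* = 1.794 and q_2* = 1.196.
Expenditure on q_2: 10.6·1.196 = 12.6777; share = 0.3522.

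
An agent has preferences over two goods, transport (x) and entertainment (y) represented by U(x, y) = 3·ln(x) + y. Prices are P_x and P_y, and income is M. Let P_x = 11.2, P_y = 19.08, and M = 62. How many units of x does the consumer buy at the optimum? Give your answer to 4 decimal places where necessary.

x* = 5.1107

Set MRS = P_x/P_y: (3/x)/1 = P_x/P_y.
So x*(P_x,P_y) = 3·P_y/P_x, independent of income; and y* = (M − 3·P_y)/P_y.
At the given prices: x* = 3·19.08/11.2 = 5.1107.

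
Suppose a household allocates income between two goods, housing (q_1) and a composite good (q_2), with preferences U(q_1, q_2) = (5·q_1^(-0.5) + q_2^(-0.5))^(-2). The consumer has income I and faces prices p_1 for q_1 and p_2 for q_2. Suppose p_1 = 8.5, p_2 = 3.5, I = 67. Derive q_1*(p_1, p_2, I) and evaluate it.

q_1* = 6.2836

MU_q_1 ∝ 5·q_1^(-1.5), MU_q_2 ∝ q_2^(-1.5), so MRS = 5·(q_2/q_1)^(1.5) = p_1/p_2.
Hence q_2/q_1 = ((1/5)·p_1/p_2)^(1/(1.5)), i.e. raised to the 2/3 power.
Substitute q_2 = (q_2/q_1)·q_1 into the budget: q_1* = I/(p_1 + p_2·(q_2/q_1)).
Numerically q_2/q_1 = 0.617903, so q_1* = 67/(8.5 + 3.5·0.617903) = 6.2836.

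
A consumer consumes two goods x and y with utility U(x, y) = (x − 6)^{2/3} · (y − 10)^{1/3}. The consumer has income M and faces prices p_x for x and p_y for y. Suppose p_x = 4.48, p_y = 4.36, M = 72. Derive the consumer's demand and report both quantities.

After buying the subsistence bundle (6, 10), a share 2/3 of the remaining income goes to x: x* = 6 + 2/3·(M − 6p_x − 10p_y)/p_x.
Discretionary income = 72 − 6·4.48 − 10·4.36 = 1.52; x* = 6 + 2/3·1.52/4.48 = 6.2262; y* = 10 + 1/3·1.52/4.36 = 10.1162.

x* = 6.2262, y* = 10.1162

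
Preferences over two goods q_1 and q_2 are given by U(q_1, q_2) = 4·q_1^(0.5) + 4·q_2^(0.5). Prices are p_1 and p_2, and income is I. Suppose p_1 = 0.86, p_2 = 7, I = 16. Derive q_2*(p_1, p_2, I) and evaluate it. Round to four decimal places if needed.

q_2* = 0.2501

MRS = MU_q_1/MU_q_2 = (q_2/q_1)^(0.5). Set equal to p_1/p_2.
Solve for the ratio: q_2/q_1 = [p_1/p_2]^(2).
Substitute q_2 = (q_2/q_1)·q_1 into the budget: q_1* = I/(p_1 + p_2·(q_2/q_1)).
Numerically q_2/q_1 = 0.015094, so q_1* = 16/(0.86 + 7·0.015094) = 16.569 and q_2* = 0.015094·16.569 = 0.2501.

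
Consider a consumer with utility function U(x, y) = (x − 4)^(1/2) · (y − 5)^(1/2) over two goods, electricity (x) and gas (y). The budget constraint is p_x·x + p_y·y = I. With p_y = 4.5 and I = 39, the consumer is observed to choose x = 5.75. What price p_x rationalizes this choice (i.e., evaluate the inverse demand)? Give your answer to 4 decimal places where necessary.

This is Cobb-Douglas in (x−4, y−5): tangency gives 0.5·p_y·(y−5) = 0.5·p_x·(x−4).
Substituting into the budget: x* = 4 + 0.5·(I − 4·p_x − 5·p_y)/p_x, and y* = 5 + 0.5·(…)/p_y.
Set x* = 5.75 in the demand function and solve for p_x: p_x = 2.2.

p_x = 2.2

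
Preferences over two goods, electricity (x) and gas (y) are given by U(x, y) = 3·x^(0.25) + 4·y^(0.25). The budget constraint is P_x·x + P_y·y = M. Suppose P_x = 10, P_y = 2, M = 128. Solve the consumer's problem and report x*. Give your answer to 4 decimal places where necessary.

MRS = MU_x/MU_y = (3/4)·(y/x)^(0.75). Set equal to P_x/P_y.
Hence y/x = ((4/3)·P_x/P_y)^(1/(0.75)), i.e. raised to the 4/3 power.
Substitute y = (y/x)·x into the budget: x* = M/(P_x + P_y·(y/x)).
Numerically y/x = 12.547147, so x* = 128/(10 + 2·12.547147) = 3.6473.

x* = 3.6473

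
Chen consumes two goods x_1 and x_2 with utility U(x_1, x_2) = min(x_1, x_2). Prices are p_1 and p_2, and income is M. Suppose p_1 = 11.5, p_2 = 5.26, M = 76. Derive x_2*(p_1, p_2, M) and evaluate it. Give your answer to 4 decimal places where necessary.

Leontief preferences: the optimum is at the kink where x_1/1 = x_2/1, i.e. x_2 = x_1.
Budget: p_1·x_1 + p_2·x_1 = M, so (p_1 + p_2)·x_1 = M.
Demand: x_1*(p_1,p_2,M) = M/(p_1 + p_2), x_2* = M/(p_1 + p_2).
Here 11.5 + 5.26 = 16.76, giving x_2* = 4.5346.

x_2* = 4.5346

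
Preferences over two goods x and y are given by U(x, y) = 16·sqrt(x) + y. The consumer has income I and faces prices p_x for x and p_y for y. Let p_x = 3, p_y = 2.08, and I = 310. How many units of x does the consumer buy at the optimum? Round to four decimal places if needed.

x* = 30.7655

MU_x = 8/√x, MU_y = 1. Tangency: 8/√x = p_x/p_y.
Thus x* = (8·p_y/p_x)² — independent of I — with the rest of income spent on y.
Plugging in: x* = (8·2.08/3)² = 30.7655.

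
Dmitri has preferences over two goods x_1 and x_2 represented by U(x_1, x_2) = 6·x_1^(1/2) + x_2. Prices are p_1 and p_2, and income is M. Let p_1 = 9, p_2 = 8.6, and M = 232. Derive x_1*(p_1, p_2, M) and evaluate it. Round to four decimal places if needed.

x_1* = 8.2178

Set MRS = p_1/p_2: 3·x_1^(−1/2) = p_1/p_2.
Solve: √x_1 = 3·p_2/p_1, so x_1*(p_1,p_2) = (3·p_2/p_1)², and x_2* = (M − p_1·x_1*)/p_2.
Plugging in: x_1* = (3·8.6/9)² = 8.2178.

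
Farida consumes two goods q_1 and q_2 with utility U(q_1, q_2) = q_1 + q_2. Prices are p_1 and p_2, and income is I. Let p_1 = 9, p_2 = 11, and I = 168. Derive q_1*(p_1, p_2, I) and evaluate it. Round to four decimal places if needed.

q_1* = 18.6667

Perfect substitutes: compare marginal utility per dollar. 1/p_1 vs 1/p_2 → 0.1111 vs 0.0909.
q_1 gives more utility per dollar, so spend all income on q_1: q_1* = I/p_1, q_2* = 0.
Numerically: q_1* = 18.6667, q_2* = 0.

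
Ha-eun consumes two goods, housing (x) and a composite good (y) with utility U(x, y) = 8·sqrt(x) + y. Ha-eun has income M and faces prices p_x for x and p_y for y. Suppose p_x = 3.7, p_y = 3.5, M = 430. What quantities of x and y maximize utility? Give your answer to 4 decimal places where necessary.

x* = 14.317, y* = 107.722

MU_x = 4/√x, MU_y = 1. Tangency: 4/√x = p_x/p_y.
Thus x* = (4·p_y/p_x)² — independent of M — with the rest of income spent on y.
Plugging in: x* = (4·3.5/3.7)² = 14.317, y* = 107.722.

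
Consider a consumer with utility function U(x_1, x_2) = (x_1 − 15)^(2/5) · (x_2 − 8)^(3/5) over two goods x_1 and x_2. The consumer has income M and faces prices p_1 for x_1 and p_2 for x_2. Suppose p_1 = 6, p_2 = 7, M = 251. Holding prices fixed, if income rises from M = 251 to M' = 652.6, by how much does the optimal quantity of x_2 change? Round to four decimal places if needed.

Let x_1' = x_1−15, x_2' = x_2−8. MRS = (2/3)·x_2'/x_1' = p_1/p_2.
Substituting into the budget: x_1* = 15 + 0.4·(M − 15·p_1 − 8·p_2)/p_1, and x_2* = 8 + 0.6·(…)/p_2.
Discretionary income = 251 − 15·6 − 8·7 = 105; x_2* = 8 + 0.6·105/7 = 17.
At M' = 652.6: x_2* = 51.4229. Change: 51.4229 − 17 = 34.4229.

Δx_2* = 34.4229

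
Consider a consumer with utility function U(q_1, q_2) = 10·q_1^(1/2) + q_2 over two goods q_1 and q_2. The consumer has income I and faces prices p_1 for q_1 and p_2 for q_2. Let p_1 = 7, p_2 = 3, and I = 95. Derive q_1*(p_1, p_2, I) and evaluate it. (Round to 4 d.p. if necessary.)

Plugging in: q_1* = (5·3/7)² = 4.5918.

q_1* = 4.5918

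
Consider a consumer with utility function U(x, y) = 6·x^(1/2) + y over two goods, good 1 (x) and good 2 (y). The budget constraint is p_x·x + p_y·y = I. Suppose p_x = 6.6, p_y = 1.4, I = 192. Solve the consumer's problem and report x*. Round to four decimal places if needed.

Utility is quasi-linear in y; the FOC for x is 3/√x = p_x/p_y.
Solve: √x = 3·p_y/p_x, so x*(p_x,p_y) = (3·p_y/p_x)², and y* = (I − p_x·x*)/p_y.
Plugging in: x* = (3·1.4/6.6)² = 0.405.

x* = 0.405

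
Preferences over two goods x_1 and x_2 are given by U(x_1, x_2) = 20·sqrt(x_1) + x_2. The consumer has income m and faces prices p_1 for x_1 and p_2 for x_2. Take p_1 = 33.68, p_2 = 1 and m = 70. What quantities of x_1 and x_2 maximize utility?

Plugging in: x_1* = (10·1/33.68)² = 0.0882, x_2* = 67.0309.

x_1* = 0.0882, x_2* = 67.0309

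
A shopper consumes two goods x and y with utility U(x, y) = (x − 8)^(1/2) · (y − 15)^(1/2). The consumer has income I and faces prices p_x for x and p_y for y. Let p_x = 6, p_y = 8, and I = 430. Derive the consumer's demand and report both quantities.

Let x' = x−8, y' = y−15. MRS = y'/x' = p_x/p_y.
Substituting into the budget: x* = 8 + 0.5·(I − 8·p_x − 15·p_y)/p_x, and y* = 15 + 0.5·(…)/p_y.
Discretionary income = 430 − 8·6 − 15·8 = 262; x* = 8 + 0.5·262/6 = 29.8333; y* = 15 + 0.5·262/8 = 31.375.

x* = 29.8333, y* = 31.375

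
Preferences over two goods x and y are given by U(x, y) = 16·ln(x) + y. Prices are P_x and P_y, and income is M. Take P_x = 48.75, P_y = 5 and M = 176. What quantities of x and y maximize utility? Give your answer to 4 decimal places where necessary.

x* = 1.641, y* = 19.2

MU_x = 16/x, MU_y = 1. Tangency: 16/x = P_x/P_y.
So x*(P_x,P_y) = 16·P_y/P_x, independent of income; and y* = (M − 16·P_y)/P_y.
At the given prices: x* = 16·5/48.75 = 1.641, and y* = 19.2.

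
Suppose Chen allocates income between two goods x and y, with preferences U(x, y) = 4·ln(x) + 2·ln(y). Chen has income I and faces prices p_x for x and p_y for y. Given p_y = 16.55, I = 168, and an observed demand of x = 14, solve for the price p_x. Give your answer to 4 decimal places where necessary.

p_x = 8

MU_x/MU_y = (4·y)/(2·x); tangency sets this equal to p_x/p_y.
Rearranging, p_y·y = (1/2)·p_x·x. Substituting into the budget gives p_x·x·(1 + (1/2)) = I.
Demand: x*(p_x,p_y,I) = 2/3·I/p_x and y* = 1/3·I/p_y.
Set x* = 14 in the demand function and solve for p_x: p_x = 8.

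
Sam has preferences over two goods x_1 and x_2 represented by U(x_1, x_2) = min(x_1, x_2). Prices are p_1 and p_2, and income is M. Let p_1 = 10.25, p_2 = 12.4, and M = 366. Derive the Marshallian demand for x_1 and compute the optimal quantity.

x_1* = 16.1589

Leontief preferences: the optimum is at the kink where x_1/1 = x_2/1, i.e. x_2 = x_1.
Budget: p_1·x_1 + p_2·x_1 = M, so (p_1 + p_2)·x_1 = M.
Demand: x_1*(p_1,p_2,M) = M/(p_1 + p_2), x_2* = M/(p_1 + p_2).
Here 10.25 + 12.4 = 22.65, giving x_1* = 16.1589.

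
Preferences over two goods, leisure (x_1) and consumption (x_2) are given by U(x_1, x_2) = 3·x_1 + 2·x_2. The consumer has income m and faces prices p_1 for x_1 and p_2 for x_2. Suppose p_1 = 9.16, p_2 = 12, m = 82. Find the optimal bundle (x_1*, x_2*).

x_1 gives more utility per dollar, so spend all income on x_1: x_1* = m/p_1, x_2* = 0.
Numerically: x_1* = 8.952, x_2* = 0.

x_1* = 8.952, x_2* = 0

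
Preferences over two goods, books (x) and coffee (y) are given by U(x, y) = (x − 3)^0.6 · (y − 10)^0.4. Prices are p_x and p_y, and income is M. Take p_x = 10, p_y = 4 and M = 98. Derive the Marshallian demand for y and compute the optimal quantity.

Discretionary income = 98 − 3·10 − 10·4 = 28; y* = 10 + 0.4·28/4 = 12.8.

y* = 12.8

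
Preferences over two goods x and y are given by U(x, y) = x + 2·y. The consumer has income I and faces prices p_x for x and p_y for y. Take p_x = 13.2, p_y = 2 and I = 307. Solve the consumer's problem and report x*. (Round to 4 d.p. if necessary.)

y gives more utility per dollar, so spend all income on y: y* = I/p_y, x* = 0.
Numerically: x* = 0, y* = 153.5.

x* = 0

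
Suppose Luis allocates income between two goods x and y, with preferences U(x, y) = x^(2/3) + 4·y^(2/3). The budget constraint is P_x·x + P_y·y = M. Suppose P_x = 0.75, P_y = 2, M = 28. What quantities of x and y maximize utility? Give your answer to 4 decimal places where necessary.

MRS = MU_x/MU_y = (1/4)·(y/x)^(1/3). Set equal to P_x/P_y.
Hence y/x = (4·P_x/P_y)^(1/(1/3)), i.e. raised to the 3 power.
With the ratio pinned down, the budget gives x* = M/(P_x + P_y·(y/x)) and y* = (y/x)·x*.
Numerically y/x = 3.375, so x* = 28/(0.75 + 2·3.375) = 3.7333 and y* = 3.375·3.7333 = 12.6.

x* = 3.7333, y* = 12.6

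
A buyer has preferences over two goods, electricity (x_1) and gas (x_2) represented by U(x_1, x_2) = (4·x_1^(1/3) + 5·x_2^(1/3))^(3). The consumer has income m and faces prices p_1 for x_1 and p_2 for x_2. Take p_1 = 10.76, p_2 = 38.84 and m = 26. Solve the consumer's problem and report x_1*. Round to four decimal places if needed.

x_1* = 1.3922

MRS = MU_x_1/MU_x_2 = (4/5)·(x_2/x_1)^(2/3). Set equal to p_1/p_2.
Hence x_2/x_1 = ((5/4)·p_1/p_2)^(1/(2/3)), i.e. raised to the 1.5 power.
Substitute x_2 = (x_2/x_1)·x_1 into the budget: x_1* = m/(p_1 + p_2·(x_2/x_1)).
Numerically x_2/x_1 = 0.203781, so x_1* = 26/(10.76 + 38.84·0.203781) = 1.3922.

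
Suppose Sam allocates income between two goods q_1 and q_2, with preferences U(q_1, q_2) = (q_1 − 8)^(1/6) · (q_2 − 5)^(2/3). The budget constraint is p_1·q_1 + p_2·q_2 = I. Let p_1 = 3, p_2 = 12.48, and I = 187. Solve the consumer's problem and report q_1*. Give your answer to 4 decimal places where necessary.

q_1* = 14.7067

This is Cobb-Douglas in (q_1−8, q_2−5): tangency gives 1/6·p_2·(q_2−5) = 2/3·p_1·(q_1−8).
Substituting into the budget: q_1* = 8 + 0.2·(I − 8·p_1 − 5·p_2)/p_1, and q_2* = 5 + 0.8·(…)/p_2.
Discretionary income = 187 − 8·3 − 5·12.48 = 100.6; q_1* = 8 + 0.2·100.6/3 = 14.7067.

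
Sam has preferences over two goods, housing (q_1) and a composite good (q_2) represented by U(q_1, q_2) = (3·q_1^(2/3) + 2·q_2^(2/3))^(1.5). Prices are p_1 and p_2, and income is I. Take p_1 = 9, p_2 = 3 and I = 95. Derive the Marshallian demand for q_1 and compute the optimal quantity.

q_1* = 2.8788

Numerically q_2/q_1 = 8, so q_1* = 95/(9 + 3·8) = 2.8788.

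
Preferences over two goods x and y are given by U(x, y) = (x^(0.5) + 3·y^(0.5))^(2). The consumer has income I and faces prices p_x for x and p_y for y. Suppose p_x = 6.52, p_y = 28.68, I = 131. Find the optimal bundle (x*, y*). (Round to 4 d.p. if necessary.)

From the CES first-order condition, (1/3)·(y/x)^(0.5) = p_x/p_y.
Solve for the ratio: y/x = [3·p_x/p_y]^(2).
With the ratio pinned down, the budget gives x* = I/(p_x + p_y·(y/x)) and y* = (y/x)·x*.
Numerically y/x = 0.465135, so x* = 131/(6.52 + 28.68·0.465135) = 6.5961 and y* = 0.465135·6.5961 = 3.0681.

x* = 6.5961, y* = 3.0681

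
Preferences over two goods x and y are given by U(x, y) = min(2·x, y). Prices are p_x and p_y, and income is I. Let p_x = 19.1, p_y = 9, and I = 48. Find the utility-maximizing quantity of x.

x* = 1.2938

With perfect complements, no substitution: consume in ratio x:y = 1:2.
Budget: p_x·x + p_y·2·x = I, so (p_x + 2·p_y)·x = I.
Demand: x*(p_x,p_y,I) = I/(p_x + 2·p_y), y* = 2·I/(p_x + 2·p_y).
Here 19.1 + 2·9 = 37.1, giving x* = 1.2938.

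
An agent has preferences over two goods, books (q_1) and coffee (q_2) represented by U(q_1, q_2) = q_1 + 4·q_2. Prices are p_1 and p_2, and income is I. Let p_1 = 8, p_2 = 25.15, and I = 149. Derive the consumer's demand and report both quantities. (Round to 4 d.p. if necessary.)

q_1* = 0, q_2* = 5.9245

Perfect substitutes: compare marginal utility per dollar. 1/p_1 vs 4/p_2 → 0.125 vs 0.159.
q_2 gives more utility per dollar, so spend all income on q_2: q_2* = I/p_2, q_1* = 0.
Numerically: q_1* = 0, q_2* = 5.9245.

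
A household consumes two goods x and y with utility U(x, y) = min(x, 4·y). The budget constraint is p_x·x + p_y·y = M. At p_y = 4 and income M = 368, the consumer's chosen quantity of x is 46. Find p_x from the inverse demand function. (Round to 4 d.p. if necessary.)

p_x = 7

With perfect complements, no substitution: consume in ratio x:y = 4:1.
Budget: p_x·x + p_y·(1/4)·x = M, so (4·p_x + p_y)·x = 4·M.
Demand: x*(p_x,p_y,M) = 4·M/(4·p_x + p_y), y* = M/(4·p_x + p_y).
Set x* = 46 in the demand function and solve for p_x: p_x = 7.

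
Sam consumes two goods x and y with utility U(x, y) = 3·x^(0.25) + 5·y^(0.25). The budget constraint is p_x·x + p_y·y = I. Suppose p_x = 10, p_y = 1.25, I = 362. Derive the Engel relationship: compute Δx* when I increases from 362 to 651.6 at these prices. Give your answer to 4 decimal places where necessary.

From the CES first-order condition, (3/5)·(y/x)^(0.75) = p_x/p_y.
Hence y/x = ((5/3)·p_x/p_y)^(1/(0.75)), i.e. raised to the 4/3 power.
With the ratio pinned down, the budget gives x* = I/(p_x + p_y·(y/x)) and y* = (y/x)·x*.
Numerically y/x = 31.616829, so x* = 362/(10 + 1.25·31.616829) = 7.31.
At I' = 651.6: x* = 13.158. Change: 13.158 − 7.31 = 5.848.

Δx* = 5.848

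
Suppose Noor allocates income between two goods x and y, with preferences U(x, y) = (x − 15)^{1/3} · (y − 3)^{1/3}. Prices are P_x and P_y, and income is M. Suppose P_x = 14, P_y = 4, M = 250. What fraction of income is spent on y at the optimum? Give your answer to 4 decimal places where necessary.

This is Cobb-Douglas in (x−15, y−3): tangency gives 1/3·P_y·(y−3) = 1/3·P_x·(x−15).
Substituting into the budget: x* = 15 + 0.5·(M − 15·P_x − 3·P_y)/P_x, and y* = 3 + 0.5·(…)/P_y.
Discretionary income = 250 − 15·14 − 3·4 = 28; x* = 15 + 0.5·28/14 = 16; y* = 3 + 0.5·28/4 = 6.5.
Expenditure on y: 4·6.5 = 26; share = 0.104.

share on y = 0.104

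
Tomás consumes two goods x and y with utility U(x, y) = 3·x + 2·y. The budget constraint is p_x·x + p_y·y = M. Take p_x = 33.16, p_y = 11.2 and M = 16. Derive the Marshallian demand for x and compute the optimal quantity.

Linear utility — the consumer picks whichever good has higher MU/price: 3/33.16 = 0.0905 vs 2/11.2 = 0.1786.
y gives more utility per dollar, so spend all income on y: y* = M/p_y, x* = 0.
Numerically: x* = 0, y* = 1.4286.

x* = 0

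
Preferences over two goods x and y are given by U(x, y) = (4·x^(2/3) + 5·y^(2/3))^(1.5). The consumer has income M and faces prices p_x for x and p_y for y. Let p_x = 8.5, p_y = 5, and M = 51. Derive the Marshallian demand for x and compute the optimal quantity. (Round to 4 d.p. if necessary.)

MU_x ∝ 4·x^(-1/3), MU_y ∝ 5·y^(-1/3), so MRS = (4/5)·(y/x)^(1/3) = p_x/p_y.
Hence y/x = ((5/4)·p_x/p_y)^(1/(1/3)), i.e. raised to the 3 power.
Substitute y = (y/x)·x into the budget: x* = M/(p_x + p_y·(y/x)).
Numerically y/x = 9.595703, so x* = 51/(8.5 + 5·9.595703) = 0.903.

x* = 0.903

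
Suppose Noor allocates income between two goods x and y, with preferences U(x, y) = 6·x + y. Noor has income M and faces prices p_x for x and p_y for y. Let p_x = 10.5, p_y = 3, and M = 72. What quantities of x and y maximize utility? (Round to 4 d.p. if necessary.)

x* = 6.8571, y* = 0

Perfect substitutes: compare marginal utility per dollar. 6/p_x vs 1/p_y → 0.5714 vs 0.3333.
x gives more utility per dollar, so spend all income on x: x* = M/p_x, y* = 0.
Numerically: x* = 6.8571, y* = 0.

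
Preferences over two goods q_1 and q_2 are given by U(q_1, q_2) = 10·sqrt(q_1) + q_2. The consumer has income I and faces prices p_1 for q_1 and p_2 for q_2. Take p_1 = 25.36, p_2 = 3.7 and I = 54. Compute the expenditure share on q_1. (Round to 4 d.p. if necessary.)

share on q_1 = 0.2499

Set MRS = p_1/p_2: 5·q_1^(−1/2) = p_1/p_2.
Thus q_1* = (5·p_2/p_1)² — independent of I — with the rest of income spent on q_2.
Plugging in: q_1* = (5·3.7/25.36)² = 0.5322, q_2* = 10.9471.
Expenditure on q_1: 25.36·0.5322 = 13.4957; share = 0.2499.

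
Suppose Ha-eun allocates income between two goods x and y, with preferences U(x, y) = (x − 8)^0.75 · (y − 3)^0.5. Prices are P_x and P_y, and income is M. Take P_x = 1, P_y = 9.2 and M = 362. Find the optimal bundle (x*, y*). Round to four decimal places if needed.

x* = 203.84, y* = 17.1913

Let x' = x−8, y' = y−3. MRS = (3/2)·y'/x' = P_x/P_y.
Substituting into the budget: x* = 8 + 0.6·(M − 8·P_x − 3·P_y)/P_x, and y* = 3 + 0.4·(…)/P_y.
Discretionary income = 362 − 8·1 − 3·9.2 = 326.4; x* = 8 + 0.6·326.4/1 = 203.84; y* = 3 + 0.4·326.4/9.2 = 17.1913.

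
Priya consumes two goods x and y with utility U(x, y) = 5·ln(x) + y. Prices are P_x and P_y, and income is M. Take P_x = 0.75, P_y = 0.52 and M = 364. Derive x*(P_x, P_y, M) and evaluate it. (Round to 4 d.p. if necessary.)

Set MRS = P_x/P_y: (5/x)/1 = P_x/P_y.
So x*(P_x,P_y) = 5·P_y/P_x, independent of income; and y* = (M − 5·P_y)/P_y.
At the given prices: x* = 5·0.52/0.75 = 3.4667.

x* = 3.4667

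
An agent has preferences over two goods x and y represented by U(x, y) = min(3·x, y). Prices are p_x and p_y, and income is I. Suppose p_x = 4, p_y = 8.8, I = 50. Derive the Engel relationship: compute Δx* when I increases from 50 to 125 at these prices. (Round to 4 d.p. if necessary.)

Δx* = 2.4671

Demand: x*(p_x,p_y,I) = I/(p_x + 3·p_y), y* = 3·I/(p_x + 3·p_y).
Here 4 + 3·8.8 = 30.4, giving x* = 1.6447.
At I' = 125: x* = 4.1118. Change: 4.1118 − 1.6447 = 2.4671.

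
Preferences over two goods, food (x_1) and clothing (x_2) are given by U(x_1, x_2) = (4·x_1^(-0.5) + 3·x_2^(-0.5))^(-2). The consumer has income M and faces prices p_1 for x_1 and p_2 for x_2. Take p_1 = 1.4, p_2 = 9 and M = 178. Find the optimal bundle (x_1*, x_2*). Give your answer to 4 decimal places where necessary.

x_1* = 50.157, x_2* = 11.9756

Numerically x_2/x_1 = 0.238762, so x_1* = 178/(1.4 + 9·0.238762) = 50.157 and x_2* = 0.238762·50.157 = 11.9756.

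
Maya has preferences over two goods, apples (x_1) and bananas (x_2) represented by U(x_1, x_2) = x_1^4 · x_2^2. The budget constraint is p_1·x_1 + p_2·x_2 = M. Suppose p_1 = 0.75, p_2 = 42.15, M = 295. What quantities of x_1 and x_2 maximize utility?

x_1* = 262.2222, x_2* = 2.3329

Tangency: MRS = 2·x_2/x_1 = p_1/p_2.
So 4·p_2·x_2 = 2·p_1·x_1; combined with the budget, a share 2/3 of income goes to x_1.
Demand: x_1*(p_1,p_2,M) = 2/3·M/p_1 and x_2* = 1/3·M/p_2.
At p_1=0.75, p_2=42.15, M=295: x_1* = 2/3·295/0.75 = 262.2222, x_2* = 2.3329.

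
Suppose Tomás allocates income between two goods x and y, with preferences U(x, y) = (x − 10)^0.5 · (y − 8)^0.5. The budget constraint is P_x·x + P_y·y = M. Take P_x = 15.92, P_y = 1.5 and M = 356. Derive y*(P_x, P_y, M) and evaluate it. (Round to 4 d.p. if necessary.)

y* = 69.6

Let x' = x−10, y' = y−8. MRS = y'/x' = P_x/P_y.
After buying the subsistence bundle (10, 8), a share 0.5 of the remaining income goes to x: x* = 10 + 0.5·(M − 10P_x − 8P_y)/P_x.
Discretionary income = 356 − 10·15.92 − 8·1.5 = 184.8; y* = 8 + 0.5·184.8/1.5 = 69.6.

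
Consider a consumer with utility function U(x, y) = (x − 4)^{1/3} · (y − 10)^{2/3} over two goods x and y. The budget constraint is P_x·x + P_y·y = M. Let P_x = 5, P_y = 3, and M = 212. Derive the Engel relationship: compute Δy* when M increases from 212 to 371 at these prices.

Let x' = x−4, y' = y−10. MRS = (1/2)·y'/x' = P_x/P_y.
Substituting into the budget: x* = 4 + 1/3·(M − 4·P_x − 10·P_y)/P_x, and y* = 10 + 2/3·(…)/P_y.
Discretionary income = 212 − 4·5 − 10·3 = 162; y* = 10 + 2/3·162/3 = 46.
At M' = 371: y* = 81.3333. Change: 81.3333 − 46 = 35.3333.

Δy* = 35.3333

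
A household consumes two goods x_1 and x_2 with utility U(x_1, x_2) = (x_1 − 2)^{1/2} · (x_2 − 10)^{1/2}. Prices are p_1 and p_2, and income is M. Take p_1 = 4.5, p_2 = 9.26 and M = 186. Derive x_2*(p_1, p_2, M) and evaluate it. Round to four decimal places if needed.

MRS = (x_2−10)/(x_1−2). Tangency with p_1/p_2 gives x_2−10 = (p_1/p_2)·(x_1−2).
After buying the subsistence bundle (2, 10), a share 0.5 of the remaining income goes to x_1: x_1* = 2 + 0.5·(M − 2p_1 − 10p_2)/p_1.
Discretionary income = 186 − 2·4.5 − 10·9.26 = 84.4; x_2* = 10 + 0.5·84.4/9.26 = 14.5572.

x_2* = 14.5572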